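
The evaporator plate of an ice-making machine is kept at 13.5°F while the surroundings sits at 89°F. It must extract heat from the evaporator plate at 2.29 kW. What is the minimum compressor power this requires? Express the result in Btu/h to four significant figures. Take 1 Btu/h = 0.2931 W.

1247 Btu/h

In absolute terms T_C = 262.87 K and T_H = 304.82 K, so ΔT = 41.94 K.
COP_Carnot = T_C/ΔT = 262.87/41.94 = 6.267.
Ẇ_min = Q̇/COP_Carnot = 2.290/6.267 = 0.3654 kW = 1247 Btu/h.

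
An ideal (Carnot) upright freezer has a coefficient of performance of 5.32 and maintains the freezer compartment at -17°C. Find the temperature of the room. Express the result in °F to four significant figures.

COP_R = T_C/(T_H − T_C) gives T_H − T_C = T_C/COP.
With T_C = 256.15 K, T_H = 256.15 × (1 + 1/5.32) = 304.30 K.
Converting, 304.30 K = 88.07°F.

88.07 °F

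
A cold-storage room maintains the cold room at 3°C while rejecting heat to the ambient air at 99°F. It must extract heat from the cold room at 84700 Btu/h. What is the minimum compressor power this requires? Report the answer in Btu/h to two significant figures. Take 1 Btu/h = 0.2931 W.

In absolute terms T_C = 276.15 K and T_H = 310.37 K, so ΔT = 34.22 K.
COP_Carnot = T_C/ΔT = 276.15/34.22 = 8.069.
Ẇ_min = Q̇/COP_Carnot = 84700/8.069 = 10500 Btu/h.

10000 Btu/h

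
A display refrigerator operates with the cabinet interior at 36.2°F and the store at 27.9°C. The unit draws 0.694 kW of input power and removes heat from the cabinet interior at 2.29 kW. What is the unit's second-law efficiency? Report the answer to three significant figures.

COP_actual = Q̇_C/Ẇ = 2.290/0.6940 = 3.300.
In absolute terms T_C = 275.48 K and T_H = 301.05 K, so ΔT = 25.57 K.
COP_Carnot = T_C/ΔT = 275.48/25.57 = 10.78.
η_II = COP_actual/COP_Carnot = 3.300/10.78 = 0.3062.

0.306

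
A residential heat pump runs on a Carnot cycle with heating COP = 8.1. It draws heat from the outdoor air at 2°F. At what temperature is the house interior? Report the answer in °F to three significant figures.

COP_HP = T_H/(T_H − T_C) rearranges to T_H = COP·T_C/(COP − 1).
With T_C = 256.48 K, T_H = 8.1 × 256.48/7.100 = 292.61 K.
Converting, 292.61 K = 67.02°F.

67.0 °F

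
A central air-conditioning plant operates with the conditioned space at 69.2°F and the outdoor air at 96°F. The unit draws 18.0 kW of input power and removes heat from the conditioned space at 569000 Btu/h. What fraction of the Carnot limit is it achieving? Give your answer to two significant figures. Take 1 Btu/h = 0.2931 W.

0.47

Converting, Q̇_C = 569000 Btu/h = 166.8 kW, so COP_actual = Q̇_C/Ẇ = 166.8/18.00 = 9.265.
In absolute terms T_C = 293.82 K and T_H = 308.71 K, so ΔT = 14.89 K.
COP_Carnot = T_C/ΔT = 293.82/14.89 = 19.73.
η_II = COP_actual/COP_Carnot = 9.265/19.73 = 0.4695.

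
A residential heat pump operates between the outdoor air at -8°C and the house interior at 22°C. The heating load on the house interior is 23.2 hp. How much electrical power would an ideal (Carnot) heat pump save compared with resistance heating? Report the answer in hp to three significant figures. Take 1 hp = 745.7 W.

In absolute terms T_C = 265.15 K and T_H = 295.15 K, so ΔT = 30.00 K.
COP_Carnot = T_H/ΔT = 295.15/30.00 = 9.838.
Resistance heating needs Ẇ_res = Q̇_H = 23.20 hp; the reversible heat pump needs only Ẇ_hp = Q̇_H/COP = 2.358 hp.
Saving = 23.20 − 2.358 = 20.84 hp.

20.8 hp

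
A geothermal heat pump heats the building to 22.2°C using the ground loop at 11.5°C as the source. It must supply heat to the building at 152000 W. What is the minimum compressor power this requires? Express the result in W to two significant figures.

In absolute terms T_C = 284.65 K and T_H = 295.35 K, so ΔT = 10.70 K.
COP_Carnot = T_H/ΔT = 295.35/10.70 = 27.60.
Ẇ_min = Q̇/COP_Carnot = 152000/27.60 = 5507 W.

5500 W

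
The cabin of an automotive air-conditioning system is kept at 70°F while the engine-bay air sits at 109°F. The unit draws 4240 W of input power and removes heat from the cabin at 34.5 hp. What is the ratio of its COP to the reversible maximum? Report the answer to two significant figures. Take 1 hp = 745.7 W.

Converting, Q̇_C = 34.50 hp = 25730 W, so COP_actual = Q̇_C/Ẇ = 25730/4240 = 6.068.
In absolute terms T_C = 294.26 K and T_H = 315.93 K, so ΔT = 21.67 K.
COP_Carnot = T_C/ΔT = 294.26/21.67 = 13.58.
η_II = COP_actual/COP_Carnot = 6.068/13.58 = 0.4468.

0.45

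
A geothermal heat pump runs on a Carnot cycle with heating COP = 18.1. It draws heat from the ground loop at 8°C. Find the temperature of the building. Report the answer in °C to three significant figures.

COP_HP = T_H/(T_H − T_C) rearranges to T_H = COP·T_C/(COP − 1).
With T_C = 281.15 K, T_H = 18.1 × 281.15/17.10 = 297.59 K.
Converting, 297.59 K = 24.44°C.

24.4 °C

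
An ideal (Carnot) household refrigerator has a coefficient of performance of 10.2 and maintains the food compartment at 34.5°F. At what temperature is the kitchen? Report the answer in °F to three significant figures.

82.9 °F

COP_R = T_C/(T_H − T_C) gives T_H − T_C = T_C/COP.
With T_C = 274.54 K, T_H = 274.54 × (1 + 1/10.2) = 301.45 K.
Converting, 301.45 K = 82.95°F.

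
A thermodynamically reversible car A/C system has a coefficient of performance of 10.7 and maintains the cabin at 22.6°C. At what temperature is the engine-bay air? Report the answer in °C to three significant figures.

50.2 °C

COP_R = T_C/(T_H − T_C) gives T_H − T_C = T_C/COP.
With T_C = 295.75 K, T_H = 295.75 × (1 + 1/10.7) = 323.39 K.
Converting, 323.39 K = 50.24°C.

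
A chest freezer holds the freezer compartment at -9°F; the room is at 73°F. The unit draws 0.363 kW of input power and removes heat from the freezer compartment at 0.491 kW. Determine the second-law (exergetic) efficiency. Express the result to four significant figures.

COP_actual = Q̇_C/Ẇ = 0.4910/0.3630 = 1.353.
In absolute terms T_C = 250.37 K and T_H = 295.93 K, so ΔT = 45.56 K.
COP_Carnot = T_C/ΔT = 250.37/45.56 = 5.496.
η_II = COP_actual/COP_Carnot = 1.353/5.496 = 0.2461.

0.2461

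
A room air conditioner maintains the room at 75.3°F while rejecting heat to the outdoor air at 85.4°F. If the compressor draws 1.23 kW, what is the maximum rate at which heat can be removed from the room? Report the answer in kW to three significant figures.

In absolute terms T_C = 297.21 K and T_H = 302.82 K, so ΔT = 5.611 K.
COP_Carnot = T_C/ΔT = 297.21/5.611 = 52.97.
Q̇_max = COP_Carnot × Ẇ = 52.97 × 1.230 kW = 65.15 kW.

65.1 kW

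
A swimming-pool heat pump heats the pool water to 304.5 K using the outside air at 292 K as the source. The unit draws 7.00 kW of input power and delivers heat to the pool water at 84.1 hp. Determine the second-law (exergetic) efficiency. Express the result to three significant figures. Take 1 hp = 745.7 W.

0.368

Converting, Q̇_H = 84.10 hp = 62.71 kW, so COP_actual = Q̇_H/Ẇ = 62.71/7.000 = 8.959.
The reservoir spacing is ΔT = 304.5 − 292 = 12.50 K.
COP_Carnot = T_H/ΔT = 304.50/12.50 = 24.36.
η_II = COP_actual/COP_Carnot = 8.959/24.36 = 0.3678.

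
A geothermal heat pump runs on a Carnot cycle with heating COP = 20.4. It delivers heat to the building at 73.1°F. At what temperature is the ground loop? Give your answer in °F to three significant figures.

COP_HP = T_H/(T_H − T_C) gives T_H − T_C = T_H/COP.
With T_H = 295.98 K, T_C = 295.98 × (1 − 1/20.4) = 281.47 K.
Converting, 281.47 K = 46.98°F.

47.0 °F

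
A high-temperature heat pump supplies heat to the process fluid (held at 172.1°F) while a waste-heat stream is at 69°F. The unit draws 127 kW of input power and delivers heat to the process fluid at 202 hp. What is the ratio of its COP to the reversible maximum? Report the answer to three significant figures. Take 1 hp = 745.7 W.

0.194

Converting, Q̇_H = 202.0 hp = 150.6 kW, so COP_actual = Q̇_H/Ẇ = 150.6/127.0 = 1.186.
In absolute terms T_C = 293.71 K and T_H = 350.98 K, so ΔT = 57.28 K.
COP_Carnot = T_H/ΔT = 350.98/57.28 = 6.128.
η_II = COP_actual/COP_Carnot = 1.186/6.128 = 0.1936.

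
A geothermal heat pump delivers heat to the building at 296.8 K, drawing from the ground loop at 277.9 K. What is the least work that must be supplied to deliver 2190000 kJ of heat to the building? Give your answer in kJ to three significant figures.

139000 kJ

The reservoir spacing is ΔT = 296.8 − 277.9 = 18.90 K.
The reversible limit is COP_HP = T_H/ΔT = 15.70, so W_min = Q_H/COP = Q_H·ΔT/T_H.
W_min = 2190000 × 18.90/296.80 = 139500 kJ.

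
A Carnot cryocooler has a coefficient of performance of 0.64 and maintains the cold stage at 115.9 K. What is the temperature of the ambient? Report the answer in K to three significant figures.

297 K

COP_R = T_C/(T_H − T_C) gives T_H − T_C = T_C/COP.
With T_C = 115.90 K, T_H = 115.90 × (1 + 1/0.64) = 296.99 K.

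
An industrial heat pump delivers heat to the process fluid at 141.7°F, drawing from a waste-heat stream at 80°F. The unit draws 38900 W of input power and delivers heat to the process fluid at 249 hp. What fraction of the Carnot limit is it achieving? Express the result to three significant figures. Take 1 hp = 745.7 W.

Converting, Q̇_H = 249.0 hp = 185700 W, so COP_actual = Q̇_H/Ẇ = 185700/38900 = 4.773.
In absolute terms T_C = 299.82 K and T_H = 334.09 K, so ΔT = 34.28 K.
COP_Carnot = T_H/ΔT = 334.09/34.28 = 9.747.
η_II = COP_actual/COP_Carnot = 4.773/9.747 = 0.4897.

0.490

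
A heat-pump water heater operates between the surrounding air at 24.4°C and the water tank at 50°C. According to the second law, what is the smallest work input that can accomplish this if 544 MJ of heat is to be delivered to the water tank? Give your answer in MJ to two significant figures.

In absolute terms T_C = 297.55 K and T_H = 323.15 K, so ΔT = 25.60 K.
The reversible limit is COP_HP = T_H/ΔT = 12.62, so W_min = Q_H/COP = Q_H·ΔT/T_H.
W_min = 544.0 × 25.60/323.15 = 43.10 MJ.

43 MJ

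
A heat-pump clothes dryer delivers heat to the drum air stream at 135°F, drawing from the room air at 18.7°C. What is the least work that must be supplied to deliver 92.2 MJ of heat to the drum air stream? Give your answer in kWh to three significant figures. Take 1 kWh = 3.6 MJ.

In absolute terms T_C = 291.85 K and T_H = 330.37 K, so ΔT = 38.52 K.
The reversible limit is COP_HP = T_H/ΔT = 8.576, so W_min = Q_H/COP = Q_H·ΔT/T_H.
W_min = 92.20 × 38.52/330.37 = 10.75 MJ = 2.986 kWh.

2.99 kWh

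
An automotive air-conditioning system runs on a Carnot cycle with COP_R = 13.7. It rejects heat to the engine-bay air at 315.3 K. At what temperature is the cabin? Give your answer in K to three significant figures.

294 K

For a Carnot refrigerator COP_R = T_C/(T_H − T_C), so T_C = COP·T_H/(1 + COP).
With T_H = 315.30 K, T_C = 13.7 × 315.30/14.70 = 293.85 K.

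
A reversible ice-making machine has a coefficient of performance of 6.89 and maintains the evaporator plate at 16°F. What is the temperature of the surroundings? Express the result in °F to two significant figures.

COP_R = T_C/(T_H − T_C) gives T_H − T_C = T_C/COP.
With T_C = 264.26 K, T_H = 264.26 × (1 + 1/6.89) = 302.62 K.
Converting, 302.62 K = 85.04°F.

85 °F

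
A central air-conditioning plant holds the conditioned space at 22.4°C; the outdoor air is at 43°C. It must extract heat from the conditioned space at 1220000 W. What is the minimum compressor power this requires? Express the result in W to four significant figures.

In absolute terms T_C = 295.55 K and T_H = 316.15 K, so ΔT = 20.60 K.
COP_Carnot = T_C/ΔT = 295.55/20.60 = 14.35.
Ẇ_min = Q̇/COP_Carnot = 1220000/14.35 = 85030 W.

85030 W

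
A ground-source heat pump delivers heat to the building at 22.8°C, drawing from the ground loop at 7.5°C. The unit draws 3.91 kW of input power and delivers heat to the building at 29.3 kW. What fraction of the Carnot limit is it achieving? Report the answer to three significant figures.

0.387

COP_actual = Q̇_H/Ẇ = 29.30/3.910 = 7.494.
In absolute terms T_C = 280.65 K and T_H = 295.95 K, so ΔT = 15.30 K.
COP_Carnot = T_H/ΔT = 295.95/15.30 = 19.34.
η_II = COP_actual/COP_Carnot = 7.494/19.34 = 0.3874.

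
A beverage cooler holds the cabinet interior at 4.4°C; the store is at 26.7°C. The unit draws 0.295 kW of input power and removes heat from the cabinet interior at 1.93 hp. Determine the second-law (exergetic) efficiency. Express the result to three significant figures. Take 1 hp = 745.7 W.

0.392

Converting, Q̇_C = 1.930 hp = 1.439 kW, so COP_actual = Q̇_C/Ẇ = 1.439/0.2950 = 4.879.
In absolute terms T_C = 277.55 K and T_H = 299.85 K, so ΔT = 22.30 K.
COP_Carnot = T_C/ΔT = 277.55/22.30 = 12.45.
η_II = COP_actual/COP_Carnot = 4.879/12.45 = 0.3920.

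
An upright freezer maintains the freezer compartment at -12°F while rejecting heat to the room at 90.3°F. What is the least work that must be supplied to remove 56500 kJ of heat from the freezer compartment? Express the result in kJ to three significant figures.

12900 kJ

In absolute terms T_C = 248.71 K and T_H = 305.54 K, so ΔT = 56.83 K.
The reversible limit is COP_R = T_C/ΔT = 4.376, so W_min = Q_C/COP = Q_C·ΔT/T_C.
W_min = 56500 × 56.83/248.71 = 12910 kJ.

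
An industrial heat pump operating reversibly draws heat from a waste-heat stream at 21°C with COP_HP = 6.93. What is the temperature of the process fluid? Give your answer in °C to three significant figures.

70.6 °C

COP_HP = T_H/(T_H − T_C) rearranges to T_H = COP·T_C/(COP − 1).
With T_C = 294.15 K, T_H = 6.93 × 294.15/5.930 = 343.75 K.
Converting, 343.75 K = 70.60°C.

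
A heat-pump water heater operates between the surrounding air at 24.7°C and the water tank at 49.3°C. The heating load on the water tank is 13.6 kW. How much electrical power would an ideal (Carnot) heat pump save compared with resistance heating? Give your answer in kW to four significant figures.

12.56 kW

In absolute terms T_C = 297.85 K and T_H = 322.45 K, so ΔT = 24.60 K.
COP_Carnot = T_H/ΔT = 322.45/24.60 = 13.11.
Resistance heating needs Ẇ_res = Q̇_H = 13.60 kW; the reversible heat pump needs only Ẇ_hp = Q̇_H/COP = 1.038 kW.
Saving = 13.60 − 1.038 = 12.56 kW.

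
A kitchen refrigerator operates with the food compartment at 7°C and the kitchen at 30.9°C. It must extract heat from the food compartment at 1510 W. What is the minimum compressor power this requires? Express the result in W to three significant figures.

129 W

In absolute terms T_C = 280.15 K and T_H = 304.05 K, so ΔT = 23.90 K.
COP_Carnot = T_C/ΔT = 280.15/23.90 = 11.72.
Ẇ_min = Q̇/COP_Carnot = 1510/11.72 = 128.8 W.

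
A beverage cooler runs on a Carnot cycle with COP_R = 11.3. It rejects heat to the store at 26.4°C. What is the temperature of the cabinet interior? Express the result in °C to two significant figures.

2.0 °C

For a Carnot refrigerator COP_R = T_C/(T_H − T_C), so T_C = COP·T_H/(1 + COP).
With T_H = 299.55 K, T_C = 11.3 × 299.55/12.30 = 275.20 K.
Converting, 275.20 K = 2.05°C.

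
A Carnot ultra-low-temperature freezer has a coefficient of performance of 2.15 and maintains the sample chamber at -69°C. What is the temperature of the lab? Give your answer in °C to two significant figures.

COP_R = T_C/(T_H − T_C) gives T_H − T_C = T_C/COP.
With T_C = 204.15 K, T_H = 204.15 × (1 + 1/2.15) = 299.10 K.
Converting, 299.10 K = 25.95°C.

26 °C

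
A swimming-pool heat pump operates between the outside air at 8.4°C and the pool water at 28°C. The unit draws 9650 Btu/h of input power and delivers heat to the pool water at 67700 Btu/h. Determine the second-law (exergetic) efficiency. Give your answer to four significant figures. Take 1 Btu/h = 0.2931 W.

COP_actual = Q̇_H/Ẇ = 67700/9650 = 7.016.
In absolute terms T_C = 281.55 K and T_H = 301.15 K, so ΔT = 19.60 K.
COP_Carnot = T_H/ΔT = 301.15/19.60 = 15.36.
η_II = COP_actual/COP_Carnot = 7.016/15.36 = 0.4566.

0.4566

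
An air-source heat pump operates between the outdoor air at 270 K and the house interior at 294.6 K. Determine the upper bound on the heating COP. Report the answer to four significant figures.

The reservoir spacing is ΔT = 294.6 − 270 = 24.60 K.
For a reversible cycle, COP_Carnot = T_H/ΔT = 294.60/24.60 = 11.98.

11.98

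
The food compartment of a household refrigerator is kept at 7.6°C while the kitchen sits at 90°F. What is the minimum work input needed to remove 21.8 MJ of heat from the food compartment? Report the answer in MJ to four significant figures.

1.912 MJ

In absolute terms T_C = 280.75 K and T_H = 305.37 K, so ΔT = 24.62 K.
The reversible limit is COP_R = T_C/ΔT = 11.40, so W_min = Q_C/COP = Q_C·ΔT/T_C.
W_min = 21.80 × 24.62/280.75 = 1.912 MJ.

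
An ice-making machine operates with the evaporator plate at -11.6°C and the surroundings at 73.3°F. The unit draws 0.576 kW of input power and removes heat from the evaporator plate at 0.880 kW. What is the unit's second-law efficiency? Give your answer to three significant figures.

COP_actual = Q̇_C/Ẇ = 0.8800/0.5760 = 1.528.
In absolute terms T_C = 261.55 K and T_H = 296.09 K, so ΔT = 34.54 K.
COP_Carnot = T_C/ΔT = 261.55/34.54 = 7.571.
η_II = COP_actual/COP_Carnot = 1.528/7.571 = 0.2018.

0.202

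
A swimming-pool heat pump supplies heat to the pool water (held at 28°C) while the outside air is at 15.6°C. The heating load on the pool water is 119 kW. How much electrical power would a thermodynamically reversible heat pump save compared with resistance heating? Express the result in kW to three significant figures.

114 kW

In absolute terms T_C = 288.75 K and T_H = 301.15 K, so ΔT = 12.40 K.
COP_Carnot = T_H/ΔT = 301.15/12.40 = 24.29.
Resistance heating needs Ẇ_res = Q̇_H = 119.0 kW; the reversible heat pump needs only Ẇ_hp = Q̇_H/COP = 4.900 kW.
Saving = 119.0 − 4.900 = 114.1 kW.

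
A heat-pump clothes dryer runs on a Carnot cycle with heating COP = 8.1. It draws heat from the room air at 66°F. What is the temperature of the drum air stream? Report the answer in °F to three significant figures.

COP_HP = T_H/(T_H − T_C) rearranges to T_H = COP·T_C/(COP − 1).
With T_C = 292.04 K, T_H = 8.1 × 292.04/7.100 = 333.17 K.
Converting, 333.17 K = 140.04°F.

140 °F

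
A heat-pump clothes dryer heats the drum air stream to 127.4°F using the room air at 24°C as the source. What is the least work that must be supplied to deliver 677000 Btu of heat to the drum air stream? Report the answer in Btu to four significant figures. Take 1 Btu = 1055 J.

60200 Btu

In absolute terms T_C = 297.15 K and T_H = 326.15 K, so ΔT = 29.00 K.
The reversible limit is COP_HP = T_H/ΔT = 11.25, so W_min = Q_H/COP = Q_H·ΔT/T_H.
W_min = 677000 × 29.00/326.15 = 60200 Btu.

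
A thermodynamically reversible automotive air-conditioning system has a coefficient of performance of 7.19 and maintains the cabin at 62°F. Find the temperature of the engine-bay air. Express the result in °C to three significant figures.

COP_R = T_C/(T_H − T_C) gives T_H − T_C = T_C/COP.
With T_C = 289.82 K, T_H = 289.82 × (1 + 1/7.19) = 330.12 K.
Converting, 330.12 K = 56.97°C.

57.0 °C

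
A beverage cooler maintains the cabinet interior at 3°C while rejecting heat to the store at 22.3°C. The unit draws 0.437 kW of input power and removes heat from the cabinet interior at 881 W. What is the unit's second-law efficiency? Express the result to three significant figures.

0.141

Converting, Q̇_C = 881.0 W = 0.8810 kW, so COP_actual = Q̇_C/Ẇ = 0.8810/0.4370 = 2.016.
In absolute terms T_C = 276.15 K and T_H = 295.45 K, so ΔT = 19.30 K.
COP_Carnot = T_C/ΔT = 276.15/19.30 = 14.31.
η_II = COP_actual/COP_Carnot = 2.016/14.31 = 0.1409.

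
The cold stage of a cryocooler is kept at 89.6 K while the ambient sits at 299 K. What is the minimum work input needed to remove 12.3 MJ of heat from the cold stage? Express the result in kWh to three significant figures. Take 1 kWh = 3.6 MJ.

7.98 kWh

The reservoir spacing is ΔT = 299 − 89.6 = 209.4 K.
The reversible limit is COP_R = T_C/ΔT = 0.4279, so W_min = Q_C/COP = Q_C·ΔT/T_C.
W_min = 12.30 × 209.4/89.60 = 28.75 MJ = 7.985 kWh.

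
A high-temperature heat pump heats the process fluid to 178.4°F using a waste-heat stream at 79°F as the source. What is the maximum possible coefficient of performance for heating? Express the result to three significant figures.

In absolute terms T_C = 299.26 K and T_H = 354.48 K, so ΔT = 55.22 K.
For a reversible cycle, COP_Carnot = T_H/ΔT = 354.48/55.22 = 6.419.

6.42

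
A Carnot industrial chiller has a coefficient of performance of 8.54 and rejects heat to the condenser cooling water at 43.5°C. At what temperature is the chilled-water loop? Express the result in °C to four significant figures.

10.31 °C

For a Carnot refrigerator COP_R = T_C/(T_H − T_C), so T_C = COP·T_H/(1 + COP).
With T_H = 316.65 K, T_C = 8.54 × 316.65/9.540 = 283.46 K.
Converting, 283.46 K = 10.31°C.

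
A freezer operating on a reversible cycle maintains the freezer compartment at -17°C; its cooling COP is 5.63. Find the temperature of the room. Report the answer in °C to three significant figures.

COP_R = T_C/(T_H − T_C) gives T_H − T_C = T_C/COP.
With T_C = 256.15 K, T_H = 256.15 × (1 + 1/5.63) = 301.65 K.
Converting, 301.65 K = 28.50°C.

28.5 °C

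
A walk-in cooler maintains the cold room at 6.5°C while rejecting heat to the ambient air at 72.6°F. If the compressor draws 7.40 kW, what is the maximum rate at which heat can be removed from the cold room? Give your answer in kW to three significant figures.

In absolute terms T_C = 279.65 K and T_H = 295.71 K, so ΔT = 16.06 K.
COP_Carnot = T_C/ΔT = 279.65/16.06 = 17.42.
Q̇_max = COP_Carnot × Ẇ = 17.42 × 7.400 kW = 128.9 kW.

129 kW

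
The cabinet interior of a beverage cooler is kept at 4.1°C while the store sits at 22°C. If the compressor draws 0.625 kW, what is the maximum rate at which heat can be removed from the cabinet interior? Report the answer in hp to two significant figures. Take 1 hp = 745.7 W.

In absolute terms T_C = 277.25 K and T_H = 295.15 K, so ΔT = 17.90 K.
COP_Carnot = T_C/ΔT = 277.25/17.90 = 15.49.
Q̇_max = COP_Carnot × Ẇ = 15.49 × 0.6250 kW = 9.681 kW = 12.98 hp.

13 hp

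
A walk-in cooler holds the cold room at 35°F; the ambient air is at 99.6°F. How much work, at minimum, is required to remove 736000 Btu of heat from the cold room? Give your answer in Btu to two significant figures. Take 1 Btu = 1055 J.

96000 Btu

In absolute terms T_C = 274.82 K and T_H = 310.71 K, so ΔT = 35.89 K.
The reversible limit is COP_R = T_C/ΔT = 7.657, so W_min = Q_C/COP = Q_C·ΔT/T_C.
W_min = 736000 × 35.89/274.82 = 96120 Btu.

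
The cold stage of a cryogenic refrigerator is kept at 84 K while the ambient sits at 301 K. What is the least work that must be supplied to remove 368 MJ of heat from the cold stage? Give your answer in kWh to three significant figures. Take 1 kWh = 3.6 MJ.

264 kWh

The reservoir spacing is ΔT = 301 − 84 = 217.0 K.
The reversible limit is COP_R = T_C/ΔT = 0.3871, so W_min = Q_C/COP = Q_C·ΔT/T_C.
W_min = 368.0 × 217.0/84.00 = 950.7 MJ = 264.1 kWh.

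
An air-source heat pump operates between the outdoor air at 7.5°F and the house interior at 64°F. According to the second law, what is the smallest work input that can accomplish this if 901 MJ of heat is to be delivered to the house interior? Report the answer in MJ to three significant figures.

97.2 MJ

In absolute terms T_C = 259.54 K and T_H = 290.93 K, so ΔT = 31.39 K.
The reversible limit is COP_HP = T_H/ΔT = 9.268, so W_min = Q_H/COP = Q_H·ΔT/T_H.
W_min = 901.0 × 31.39/290.93 = 97.21 MJ.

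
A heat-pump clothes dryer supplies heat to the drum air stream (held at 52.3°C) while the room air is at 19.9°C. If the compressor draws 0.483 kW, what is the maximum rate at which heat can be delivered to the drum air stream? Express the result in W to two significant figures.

In absolute terms T_C = 293.05 K and T_H = 325.45 K, so ΔT = 32.40 K.
COP_Carnot = T_H/ΔT = 325.45/32.40 = 10.04.
Q̇_max = COP_Carnot × Ẇ = 10.04 × 0.4830 kW = 4.852 kW = 4852 W.

4900 W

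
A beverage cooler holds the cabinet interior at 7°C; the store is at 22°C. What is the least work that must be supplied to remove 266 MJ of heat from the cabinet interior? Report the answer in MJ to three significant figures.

14.2 MJ

In absolute terms T_C = 280.15 K and T_H = 295.15 K, so ΔT = 15.00 K.
The reversible limit is COP_R = T_C/ΔT = 18.68, so W_min = Q_C/COP = Q_C·ΔT/T_C.
W_min = 266.0 × 15.00/280.15 = 14.24 MJ.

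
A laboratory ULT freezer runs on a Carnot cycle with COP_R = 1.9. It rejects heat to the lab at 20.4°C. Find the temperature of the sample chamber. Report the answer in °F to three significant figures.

For a Carnot refrigerator COP_R = T_C/(T_H − T_C), so T_C = COP·T_H/(1 + COP).
With T_H = 293.55 K, T_C = 1.9 × 293.55/2.900 = 192.33 K.
Converting, 192.33 K = -113.48°F.

-113 °F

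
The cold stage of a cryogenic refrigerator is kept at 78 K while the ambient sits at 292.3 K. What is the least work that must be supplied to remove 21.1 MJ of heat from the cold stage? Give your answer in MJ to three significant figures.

The reservoir spacing is ΔT = 292.3 − 78 = 214.3 K.
The reversible limit is COP_R = T_C/ΔT = 0.3640, so W_min = Q_C/COP = Q_C·ΔT/T_C.
W_min = 21.10 × 214.3/78.00 = 57.97 MJ.

58.0 MJ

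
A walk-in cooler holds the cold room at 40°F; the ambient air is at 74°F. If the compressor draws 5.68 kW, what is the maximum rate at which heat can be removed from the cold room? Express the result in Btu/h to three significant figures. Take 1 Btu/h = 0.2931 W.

In absolute terms T_C = 277.59 K and T_H = 296.48 K, so ΔT = 18.89 K.
COP_Carnot = T_C/ΔT = 277.59/18.89 = 14.70.
Q̇_max = COP_Carnot × Ẇ = 14.70 × 5.680 kW = 83.47 kW = 284800 Btu/h.

285000 Btu/h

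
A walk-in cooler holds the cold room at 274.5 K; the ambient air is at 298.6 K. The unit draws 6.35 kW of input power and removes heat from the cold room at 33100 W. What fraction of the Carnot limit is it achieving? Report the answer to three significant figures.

Converting, Q̇_C = 33100 W = 33.10 kW, so COP_actual = Q̇_C/Ẇ = 33.10/6.350 = 5.213.
The reservoir spacing is ΔT = 298.6 − 274.5 = 24.10 K.
COP_Carnot = T_C/ΔT = 274.50/24.10 = 11.39.
η_II = COP_actual/COP_Carnot = 5.213/11.39 = 0.4576.

0.458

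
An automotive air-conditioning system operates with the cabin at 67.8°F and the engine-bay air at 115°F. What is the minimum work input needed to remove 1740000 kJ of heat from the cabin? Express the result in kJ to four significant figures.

155700 kJ

In absolute terms T_C = 293.04 K and T_H = 319.26 K, so ΔT = 26.22 K.
The reversible limit is COP_R = T_C/ΔT = 11.18, so W_min = Q_C/COP = Q_C·ΔT/T_C.
W_min = 1740000 × 26.22/293.04 = 155700 kJ.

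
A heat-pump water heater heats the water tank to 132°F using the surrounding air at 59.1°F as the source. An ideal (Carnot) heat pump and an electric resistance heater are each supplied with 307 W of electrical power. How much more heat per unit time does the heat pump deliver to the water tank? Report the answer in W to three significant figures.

2180 W

In absolute terms T_C = 288.21 K and T_H = 328.71 K, so ΔT = 40.50 K.
COP_Carnot = T_H/ΔT = 328.71/40.50 = 8.116.
The heat pump delivers Q̇_H = COP × Ẇ = 2492 W; the resistance heater delivers Ẇ = 307.0 W.
Extra = (COP − 1)·Ẇ = 2185 W.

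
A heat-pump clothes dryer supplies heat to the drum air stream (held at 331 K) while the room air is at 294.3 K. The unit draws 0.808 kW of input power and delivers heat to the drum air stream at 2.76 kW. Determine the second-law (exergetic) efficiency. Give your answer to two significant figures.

0.38

COP_actual = Q̇_H/Ẇ = 2.760/0.8080 = 3.416.
The reservoir spacing is ΔT = 331 − 294.3 = 36.70 K.
COP_Carnot = T_H/ΔT = 331.00/36.70 = 9.019.
η_II = COP_actual/COP_Carnot = 3.416/9.019 = 0.3787.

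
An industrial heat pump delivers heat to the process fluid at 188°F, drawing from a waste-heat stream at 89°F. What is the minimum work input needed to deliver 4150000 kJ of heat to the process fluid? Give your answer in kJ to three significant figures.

In absolute terms T_C = 304.82 K and T_H = 359.82 K, so ΔT = 55.00 K.
The reversible limit is COP_HP = T_H/ΔT = 6.542, so W_min = Q_H/COP = Q_H·ΔT/T_H.
W_min = 4150000 × 55.00/359.82 = 634400 kJ.

634000 kJ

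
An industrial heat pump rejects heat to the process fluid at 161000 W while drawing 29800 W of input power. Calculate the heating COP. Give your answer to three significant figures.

5.40

The first law gives Q̇_H = Q̇_C + Ẇ, so the three rates are Q̇_C = 131200, Q̇_H = 161000, Ẇ = 29800 W.
COP_HP = Q̇_H/Ẇ = 161000/29800 = 5.403.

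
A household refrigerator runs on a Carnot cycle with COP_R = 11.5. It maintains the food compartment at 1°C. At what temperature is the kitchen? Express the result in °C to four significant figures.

COP_R = T_C/(T_H − T_C) gives T_H − T_C = T_C/COP.
With T_C = 274.15 K, T_H = 274.15 × (1 + 1/11.5) = 297.99 K.
Converting, 297.99 K = 24.84°C.

24.84 °C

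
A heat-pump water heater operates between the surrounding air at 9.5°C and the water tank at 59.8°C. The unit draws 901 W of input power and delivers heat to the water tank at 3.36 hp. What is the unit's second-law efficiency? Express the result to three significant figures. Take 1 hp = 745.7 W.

Converting, Q̇_H = 3.360 hp = 2506 W, so COP_actual = Q̇_H/Ẇ = 2506/901.0 = 2.781.
In absolute terms T_C = 282.65 K and T_H = 332.95 K, so ΔT = 50.30 K.
COP_Carnot = T_H/ΔT = 332.95/50.30 = 6.619.
η_II = COP_actual/COP_Carnot = 2.781/6.619 = 0.4201.

0.420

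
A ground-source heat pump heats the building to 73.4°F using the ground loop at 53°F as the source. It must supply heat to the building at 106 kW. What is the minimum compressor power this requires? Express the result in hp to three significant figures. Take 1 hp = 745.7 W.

In absolute terms T_C = 284.82 K and T_H = 296.15 K, so ΔT = 11.33 K.
COP_Carnot = T_H/ΔT = 296.15/11.33 = 26.13.
Ẇ_min = Q̇/COP_Carnot = 106.0/26.13 = 4.057 kW = 5.440 hp.

5.44 hp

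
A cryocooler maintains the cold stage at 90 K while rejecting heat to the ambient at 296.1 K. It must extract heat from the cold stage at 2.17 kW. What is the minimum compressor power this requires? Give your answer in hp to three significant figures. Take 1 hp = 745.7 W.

The reservoir spacing is ΔT = 296.1 − 90 = 206.1 K.
COP_Carnot = T_C/ΔT = 90.00/206.1 = 0.4367.
Ẇ_min = Q̇/COP_Carnot = 2.170/0.4367 = 4.969 kW = 6.664 hp.

6.66 hp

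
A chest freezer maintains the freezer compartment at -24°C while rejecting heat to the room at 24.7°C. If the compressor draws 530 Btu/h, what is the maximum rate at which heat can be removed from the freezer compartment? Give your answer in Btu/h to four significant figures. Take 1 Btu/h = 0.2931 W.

2711 Btu/h

In absolute terms T_C = 249.15 K and T_H = 297.85 K, so ΔT = 48.70 K.
COP_Carnot = T_C/ΔT = 249.15/48.70 = 5.116.
Q̇_max = COP_Carnot × Ẇ = 5.116 × 530.0 Btu/h = 2711 Btu/h.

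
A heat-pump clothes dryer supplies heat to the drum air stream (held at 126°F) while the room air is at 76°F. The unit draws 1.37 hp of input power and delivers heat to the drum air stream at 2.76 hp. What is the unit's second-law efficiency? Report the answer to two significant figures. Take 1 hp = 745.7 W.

0.17

COP_actual = Q̇_H/Ẇ = 2.760/1.370 = 2.015.
In absolute terms T_C = 297.59 K and T_H = 325.37 K, so ΔT = 27.78 K.
COP_Carnot = T_H/ΔT = 325.37/27.78 = 11.71.
η_II = COP_actual/COP_Carnot = 2.015/11.71 = 0.1720.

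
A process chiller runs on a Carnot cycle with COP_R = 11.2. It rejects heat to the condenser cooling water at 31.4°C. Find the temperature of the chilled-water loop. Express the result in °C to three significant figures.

6.44 °C

For a Carnot refrigerator COP_R = T_C/(T_H − T_C), so T_C = COP·T_H/(1 + COP).
With T_H = 304.55 K, T_C = 11.2 × 304.55/12.20 = 279.59 K.
Converting, 279.59 K = 6.44°C.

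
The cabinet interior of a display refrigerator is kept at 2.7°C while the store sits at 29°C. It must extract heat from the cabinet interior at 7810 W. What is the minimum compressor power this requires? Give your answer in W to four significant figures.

744.6 W

In absolute terms T_C = 275.85 K and T_H = 302.15 K, so ΔT = 26.30 K.
COP_Carnot = T_C/ΔT = 275.85/26.30 = 10.49.
Ẇ_min = Q̇/COP_Carnot = 7810/10.49 = 744.6 W.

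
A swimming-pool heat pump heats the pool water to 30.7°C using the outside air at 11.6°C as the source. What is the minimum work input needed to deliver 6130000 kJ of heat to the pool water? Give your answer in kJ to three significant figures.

385000 kJ

In absolute terms T_C = 284.75 K and T_H = 303.85 K, so ΔT = 19.10 K.
The reversible limit is COP_HP = T_H/ΔT = 15.91, so W_min = Q_H/COP = Q_H·ΔT/T_H.
W_min = 6130000 × 19.10/303.85 = 385300 kJ.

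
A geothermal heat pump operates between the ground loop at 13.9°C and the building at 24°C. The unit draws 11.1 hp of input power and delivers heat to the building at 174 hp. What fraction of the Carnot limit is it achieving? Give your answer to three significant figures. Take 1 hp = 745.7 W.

0.533

COP_actual = Q̇_H/Ẇ = 174.0/11.10 = 15.68.
In absolute terms T_C = 287.05 K and T_H = 297.15 K, so ΔT = 10.10 K.
COP_Carnot = T_H/ΔT = 297.15/10.10 = 29.42.
η_II = COP_actual/COP_Carnot = 15.68/29.42 = 0.5328.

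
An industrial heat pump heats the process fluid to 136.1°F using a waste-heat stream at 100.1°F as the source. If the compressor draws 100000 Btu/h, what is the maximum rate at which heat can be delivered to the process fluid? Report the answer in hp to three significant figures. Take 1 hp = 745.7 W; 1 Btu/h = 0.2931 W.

In absolute terms T_C = 310.98 K and T_H = 330.98 K, so ΔT = 20.00 K.
COP_Carnot = T_H/ΔT = 330.98/20.00 = 16.55.
Q̇_max = COP_Carnot × Ẇ = 16.55 × 100000 Btu/h = 1655000 Btu/h = 650.5 hp.

650 hp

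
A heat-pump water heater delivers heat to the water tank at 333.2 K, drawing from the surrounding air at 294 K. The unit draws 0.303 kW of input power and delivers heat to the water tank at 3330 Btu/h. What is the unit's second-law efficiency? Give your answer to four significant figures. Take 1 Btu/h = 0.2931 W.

0.3790

Converting, Q̇_H = 3330 Btu/h = 0.9760 kW, so COP_actual = Q̇_H/Ẇ = 0.9760/0.3030 = 3.221.
The reservoir spacing is ΔT = 333.2 − 294 = 39.20 K.
COP_Carnot = T_H/ΔT = 333.20/39.20 = 8.500.
η_II = COP_actual/COP_Carnot = 3.221/8.500 = 0.3790.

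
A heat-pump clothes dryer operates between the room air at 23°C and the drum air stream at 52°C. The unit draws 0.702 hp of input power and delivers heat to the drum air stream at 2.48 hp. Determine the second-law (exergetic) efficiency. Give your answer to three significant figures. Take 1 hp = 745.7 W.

0.315

COP_actual = Q̇_H/Ẇ = 2.480/0.7020 = 3.533.
In absolute terms T_C = 296.15 K and T_H = 325.15 K, so ΔT = 29.00 K.
COP_Carnot = T_H/ΔT = 325.15/29.00 = 11.21.
η_II = COP_actual/COP_Carnot = 3.533/11.21 = 0.3151.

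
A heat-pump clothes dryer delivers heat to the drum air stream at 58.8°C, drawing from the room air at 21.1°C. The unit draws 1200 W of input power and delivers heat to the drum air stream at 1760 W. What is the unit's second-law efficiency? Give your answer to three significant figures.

0.167

COP_actual = Q̇_H/Ẇ = 1760/1200 = 1.467.
In absolute terms T_C = 294.25 K and T_H = 331.95 K, so ΔT = 37.70 K.
COP_Carnot = T_H/ΔT = 331.95/37.70 = 8.805.
η_II = COP_actual/COP_Carnot = 1.467/8.805 = 0.1666.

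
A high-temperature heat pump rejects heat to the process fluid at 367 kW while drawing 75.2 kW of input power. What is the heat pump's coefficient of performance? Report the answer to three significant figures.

4.88

The first law gives Q̇_H = Q̇_C + Ẇ, so the three rates are Q̇_C = 291.8, Q̇_H = 367.0, Ẇ = 75.20 kW.
COP_HP = Q̇_H/Ẇ = 367.0/75.20 = 4.880.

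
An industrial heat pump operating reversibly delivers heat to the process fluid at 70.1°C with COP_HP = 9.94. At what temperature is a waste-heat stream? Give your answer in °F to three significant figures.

COP_HP = T_H/(T_H − T_C) gives T_H − T_C = T_H/COP.
With T_H = 343.25 K, T_C = 343.25 × (1 − 1/9.94) = 308.72 K.
Converting, 308.72 K = 96.02°F.

96.0 °F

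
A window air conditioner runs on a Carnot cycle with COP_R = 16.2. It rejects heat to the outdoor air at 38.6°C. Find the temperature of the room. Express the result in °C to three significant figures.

For a Carnot refrigerator COP_R = T_C/(T_H − T_C), so T_C = COP·T_H/(1 + COP).
With T_H = 311.75 K, T_C = 16.2 × 311.75/17.20 = 293.62 K.
Converting, 293.62 K = 20.48°C.

20.5 °C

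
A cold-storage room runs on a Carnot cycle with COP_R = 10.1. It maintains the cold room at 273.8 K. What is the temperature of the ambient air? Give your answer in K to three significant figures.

COP_R = T_C/(T_H − T_C) gives T_H − T_C = T_C/COP.
With T_C = 273.80 K, T_H = 273.80 × (1 + 1/10.1) = 300.91 K.

301 K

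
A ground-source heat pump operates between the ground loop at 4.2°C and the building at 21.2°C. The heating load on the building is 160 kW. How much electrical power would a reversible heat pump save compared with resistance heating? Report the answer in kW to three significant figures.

151 kW

In absolute terms T_C = 277.35 K and T_H = 294.35 K, so ΔT = 17.00 K.
COP_Carnot = T_H/ΔT = 294.35/17.00 = 17.31.
Resistance heating needs Ẇ_res = Q̇_H = 160.0 kW; the reversible heat pump needs only Ẇ_hp = Q̇_H/COP = 9.241 kW.
Saving = 160.0 − 9.241 = 150.8 kW.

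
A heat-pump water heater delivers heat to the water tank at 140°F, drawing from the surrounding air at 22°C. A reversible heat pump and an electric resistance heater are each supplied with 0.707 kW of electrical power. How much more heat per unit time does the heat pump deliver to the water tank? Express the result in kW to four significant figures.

5.491 kW

In absolute terms T_C = 295.15 K and T_H = 333.15 K, so ΔT = 38.00 K.
COP_Carnot = T_H/ΔT = 333.15/38.00 = 8.767.
The heat pump delivers Q̇_H = COP × Ẇ = 6.198 kW; the resistance heater delivers Ẇ = 0.7070 kW.
Extra = (COP − 1)·Ẇ = 5.491 kW.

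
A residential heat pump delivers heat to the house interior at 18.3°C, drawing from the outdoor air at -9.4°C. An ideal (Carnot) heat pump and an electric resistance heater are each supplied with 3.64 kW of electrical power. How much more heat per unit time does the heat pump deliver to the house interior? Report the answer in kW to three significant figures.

34.7 kW

In absolute terms T_C = 263.75 K and T_H = 291.45 K, so ΔT = 27.70 K.
COP_Carnot = T_H/ΔT = 291.45/27.70 = 10.52.
The heat pump delivers Q̇_H = COP × Ẇ = 38.30 kW; the resistance heater delivers Ẇ = 3.640 kW.
Extra = (COP − 1)·Ẇ = 34.66 kW.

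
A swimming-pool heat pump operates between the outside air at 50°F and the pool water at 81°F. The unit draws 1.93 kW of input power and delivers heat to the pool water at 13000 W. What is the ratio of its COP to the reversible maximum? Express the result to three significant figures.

0.386

Converting, Q̇_H = 13000 W = 13.00 kW, so COP_actual = Q̇_H/Ẇ = 13.00/1.930 = 6.736.
In absolute terms T_C = 283.15 K and T_H = 300.37 K, so ΔT = 17.22 K.
COP_Carnot = T_H/ΔT = 300.37/17.22 = 17.44.
η_II = COP_actual/COP_Carnot = 6.736/17.44 = 0.3862.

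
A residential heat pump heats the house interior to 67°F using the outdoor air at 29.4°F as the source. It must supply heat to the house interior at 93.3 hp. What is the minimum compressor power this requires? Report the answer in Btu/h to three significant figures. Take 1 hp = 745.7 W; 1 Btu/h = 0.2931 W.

In absolute terms T_C = 271.71 K and T_H = 292.59 K, so ΔT = 20.89 K.
COP_Carnot = T_H/ΔT = 292.59/20.89 = 14.01.
Ẇ_min = Q̇/COP_Carnot = 93.30/14.01 = 6.661 hp = 16950 Btu/h.

16900 Btu/h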